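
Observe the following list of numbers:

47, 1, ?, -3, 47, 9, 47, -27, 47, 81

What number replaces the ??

Odd-indexed and even-indexed terms follow separate rules.
Track A: 47, ?, 47, 47, 47 (the constant sequence 47).
Track B: 1, -3, 9, -27, 81 (multiplying by -3 each time).
The gap is track A's term 2; the rule gives 47.

47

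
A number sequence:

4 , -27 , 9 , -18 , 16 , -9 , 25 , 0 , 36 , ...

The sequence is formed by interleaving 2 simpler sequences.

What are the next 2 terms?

Split by position mod 2 into 2 tracks.
Stream A = 4, 9, 16, 25, 36: consecutive squares n² from n = 2.
Stream B = -27, -18, -9, 0: adding 9 each time.
Term 10 comes from stream B (its 5th entry): 9.
Term 11 comes from stream A (its 6th entry): 49.

9, 49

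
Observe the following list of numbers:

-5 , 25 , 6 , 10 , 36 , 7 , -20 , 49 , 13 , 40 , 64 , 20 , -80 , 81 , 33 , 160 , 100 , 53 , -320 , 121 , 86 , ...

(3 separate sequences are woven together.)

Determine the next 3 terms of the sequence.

Read the sequence 3 terms at a time; column i is its own pattern.
Track A = -5, 10, -20, 40, -80, 160, -320: a geometric progression (common ratio -2).
Track B = 25, 36, 49, 64, 81, 100, 121: the squares 5², 6², 7², ….
Track C = 6, 7, 13, 20, 33, 53, 86: a Fibonacci-like recurrence a_n = a_{n-1} + a_{n-2}.
The 22nd slot belongs to track A; its 8th term is 640.
Position 23 → track B, term 8 = 144.
Position 24 falls in track C as its term 8, giving 139.

640, 144, 139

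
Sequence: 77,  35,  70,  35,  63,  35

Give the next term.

56

Odd-indexed and even-indexed terms follow separate rules.
Track A: 77, 70, 63. Arithmetic with common difference −7.
Track B: 35, 35, 35. The constant sequence 35.
The 7th slot belongs to track A; its 4th term is 56.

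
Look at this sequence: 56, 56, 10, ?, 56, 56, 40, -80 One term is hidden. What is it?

The slot pattern repeats as AABB (period 4), so there are 2 interleaved tracks.
Subsequence A: 56, 56, 56, 56 — constant 56.
Subsequence B: 10, ?, 40, -80 — a geometric progression (common ratio -2).
Filling subsequence B at index 2 by its rule yields -20.

-20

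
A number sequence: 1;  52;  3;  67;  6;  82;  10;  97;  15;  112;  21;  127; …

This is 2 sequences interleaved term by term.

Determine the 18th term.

Odd-indexed and even-indexed terms follow separate rules.
Track A is 1, 3, 6, 10, 15, 21, which is the triangular numbers T_1, T_2, ….
Track B is 52, 67, 82, 97, 112, 127, which is linear: a_n = 37 + 15·n.
Term 18 comes from track B (its 9th entry): 172.

172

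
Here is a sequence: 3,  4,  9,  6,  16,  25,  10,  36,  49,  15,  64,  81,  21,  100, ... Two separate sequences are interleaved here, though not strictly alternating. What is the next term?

Positions follow the repeating pattern ABB; grouping by letter gives 2 tracks.
Stream A is 3, 6, 10, 15, 21, which is triangular numbers starting at T_2.
Stream B is 4, 9, 16, 25, 36, 49, 64, 81, 100, which is the squares 2², 3², 4², ….
Position 15 falls in stream B as its term 10, giving 121.

121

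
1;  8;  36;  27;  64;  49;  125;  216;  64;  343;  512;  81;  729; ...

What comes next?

1000

Positions follow the repeating pattern AAB; grouping by letter gives 2 tracks.
Track A: 1, 8, 27, 64, 125, 216, 343, 512, 729. Consecutive cubes n³ from n = 1.
Track B: 36, 49, 64, 81. Consecutive squares n² from n = 6.
Term 14 comes from track A (its 10th entry): 1000.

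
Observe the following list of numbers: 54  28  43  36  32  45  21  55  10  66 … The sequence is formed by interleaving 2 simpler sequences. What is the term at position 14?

Odd-indexed and even-indexed terms follow separate rules.
Track A is 54, 43, 32, 21, 10, which is linear: a_n = 65 − 11·n.
Track B is 28, 36, 45, 55, 66, which is the triangular numbers T_7, T_8, ….
Term 14 comes from track B (its 7th entry): 91.

91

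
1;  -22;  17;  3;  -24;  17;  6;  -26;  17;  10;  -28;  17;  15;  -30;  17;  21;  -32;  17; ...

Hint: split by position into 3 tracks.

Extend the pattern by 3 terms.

Read the sequence 3 terms at a time; column i is its own pattern.
Stream A: 1, 3, 6, 10, 15, 21 (triangular numbers n(n+1)/2 for n = 1, 2, …).
Stream B: -22, -24, -26, -28, -30, -32 (subtracting 2 each time).
Stream C: 17, 17, 17, 17, 17, 17 (the constant sequence 17).
The 19th slot belongs to stream A; its 7th term is 28.
Term 20 comes from stream B (its 7th entry): -34.
Position 21 falls in stream C as its term 7, giving 17.

28, -34, 17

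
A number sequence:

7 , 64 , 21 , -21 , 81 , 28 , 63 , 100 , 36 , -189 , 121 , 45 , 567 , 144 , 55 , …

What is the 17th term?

169

Split by position mod 3 into 3 tracks.
Subsequence A is 7, -21, 63, -189, 567, which is multiplying by -3 each time.
Subsequence B is 64, 81, 100, 121, 144, which is consecutive squares n² from n = 8.
Subsequence C is 21, 28, 36, 45, 55, which is triangular numbers n(n+1)/2 for n = 6, 7, ….
The 17th slot belongs to subsequence B; its 6th term is 169.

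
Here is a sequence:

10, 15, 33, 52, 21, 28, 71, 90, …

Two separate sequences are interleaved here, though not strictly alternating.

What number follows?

36

The slot pattern repeats as AABB (period 4), so there are 2 interleaved tracks.
Subsequence A = 10, 15, 21, 28: triangular numbers n(n+1)/2 for n = 4, 5, ….
Subsequence B = 33, 52, 71, 90: adding 19 each time.
Position 9 falls in subsequence A as its term 5, giving 36.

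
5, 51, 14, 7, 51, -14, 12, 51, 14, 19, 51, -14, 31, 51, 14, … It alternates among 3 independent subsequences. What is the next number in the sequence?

50

Taking every 3rd term gives 3 separate tracks.
Track A is 5, 7, 12, 19, 31, which is a Fibonacci-like recurrence a_n = a_{n-1} + a_{n-2}.
Track B is 51, 51, 51, 51, 51, which is constant 51.
Track C is 14, -14, 14, -14, 14, which is alternating ±14.
Term 16 comes from track A (its 6th entry): 50.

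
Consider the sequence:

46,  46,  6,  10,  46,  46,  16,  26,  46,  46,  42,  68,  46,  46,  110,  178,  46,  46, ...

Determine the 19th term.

288

The slot pattern repeats as AABB (period 4), so there are 2 interleaved tracks.
Track A: 46, 46, 46, 46, 46, 46, 46, 46, 46, 46 — constant 46.
Track B: 6, 10, 16, 26, 42, 68, 110, 178 — Fibonacci-style (each term is the sum of the two before it).
Position 19 → track B, term 9 = 288.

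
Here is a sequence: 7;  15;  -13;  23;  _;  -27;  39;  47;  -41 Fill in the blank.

The slot pattern repeats as AAB (period 3), so there are 2 interleaved tracks.
Subsequence A = 7, 15, 23, ?, 39, 47: arithmetic, step +8.
Subsequence B = -13, -27, -41: arithmetic with common difference −14.
Subsequence A's pattern makes the blank 31.

31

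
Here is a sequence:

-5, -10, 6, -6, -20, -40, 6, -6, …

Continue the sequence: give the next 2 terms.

-80, -160

Reading positions in blocks of 4 reveals the pattern AABB — 2 tracks woven together.
Stream A: -5, -10, -20, -40. Geometric with ratio 2.
Stream B: 6, -6, 6, -6. Oscillating between 6 and -6.
Position 9 → stream A, term 5 = -80.
The 10th slot belongs to stream A; its 6th term is -160.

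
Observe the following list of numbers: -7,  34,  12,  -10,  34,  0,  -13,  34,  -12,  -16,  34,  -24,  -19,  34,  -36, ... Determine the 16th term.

Read the sequence 3 terms at a time; column i is its own pattern.
Track A: -7, -10, -13, -16, -19 (arithmetic with common difference −3).
Track B: 34, 34, 34, 34, 34 (the constant sequence 34).
Track C: 12, 0, -12, -24, -36 (subtracting 12 each time).
Position 16 → track A, term 6 = -22.

-22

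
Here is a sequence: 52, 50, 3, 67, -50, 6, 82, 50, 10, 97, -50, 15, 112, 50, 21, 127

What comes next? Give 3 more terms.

-50, 28, 142

Read the sequence 3 terms at a time; column i is its own pattern.
Track A = 52, 67, 82, 97, 112, 127: linear: a_n = 37 + 15·n.
Track B = 50, -50, 50, -50, 50: the oscillation 50·(−1)^(n+1).
Track C = 3, 6, 10, 15, 21: triangular numbers starting at T_2.
Position 17 → track B, term 6 = -50.
The 18th slot belongs to track C; its 6th term is 28.
Position 19 falls in track A as its term 7, giving 142.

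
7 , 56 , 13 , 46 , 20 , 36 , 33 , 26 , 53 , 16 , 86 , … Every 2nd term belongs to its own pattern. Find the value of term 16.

-14

The terms cycle through 2 interleaved subsequences.
Subsequence A: 7, 13, 20, 33, 53, 86. A Fibonacci-like recurrence a_n = a_{n-1} + a_{n-2}.
Subsequence B: 56, 46, 36, 26, 16. Linear: a_n = 66 − 10·n.
Position 16 → subsequence B, term 8 = -14.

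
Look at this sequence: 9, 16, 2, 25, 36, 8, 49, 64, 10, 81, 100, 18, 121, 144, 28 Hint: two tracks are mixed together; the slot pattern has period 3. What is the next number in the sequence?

Positions follow the repeating pattern AAB; grouping by letter gives 2 tracks.
Subsequence A: 9, 16, 25, 36, 49, 64, 81, 100, 121, 144 — consecutive squares n² from n = 3.
Subsequence B: 2, 8, 10, 18, 28 — each term equals the sum of the previous two.
Position 16 falls in subsequence A as its term 11, giving 169.

169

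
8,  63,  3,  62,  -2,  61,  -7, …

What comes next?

60

The terms cycle through 2 interleaved subsequences.
Subsequence A is 8, 3, -2, -7, which is arithmetic, step −5.
Subsequence B is 63, 62, 61, which is linear: a_n = 64 − n.
Position 8 → subsequence B, term 4 = 60.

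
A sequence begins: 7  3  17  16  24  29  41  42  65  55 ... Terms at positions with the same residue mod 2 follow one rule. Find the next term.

106

Odd-indexed and even-indexed terms follow separate rules.
Track A is 7, 17, 24, 41, 65, which is Fibonacci-style (each term is the sum of the two before it).
Track B is 3, 16, 29, 42, 55, which is arithmetic, step +13.
Position 11 falls in track A as its term 6, giving 106.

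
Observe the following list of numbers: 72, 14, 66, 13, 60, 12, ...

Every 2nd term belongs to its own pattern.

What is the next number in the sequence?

Positions 1, 3, 5, … form one subsequence and positions 2, 4, 6, … form another.
Stream A is 72, 66, 60, which is linear: a_n = 78 − 6·n.
Stream B is 14, 13, 12, which is arithmetic with common difference −1.
Position 7 falls in stream A as its term 4, giving 54.

54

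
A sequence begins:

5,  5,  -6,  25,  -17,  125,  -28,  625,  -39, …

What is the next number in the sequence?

3125

Split by position mod 2 into 2 tracks.
Subsequence A: 5, -6, -17, -28, -39 — subtracting 11 each time.
Subsequence B: 5, 25, 125, 625 — powers of 5.
Position 10 → subsequence B, term 5 = 3125.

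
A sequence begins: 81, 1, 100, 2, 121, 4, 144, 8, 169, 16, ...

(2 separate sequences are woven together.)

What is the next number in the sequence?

196

Positions 1, 3, 5, … form one subsequence and positions 2, 4, 6, … form another.
Stream A = 81, 100, 121, 144, 169: consecutive squares n² from n = 9.
Stream B = 1, 2, 4, 8, 16: powers 2^0, 2^1, 2^2, ….
The 11th slot belongs to stream A; its 6th term is 196.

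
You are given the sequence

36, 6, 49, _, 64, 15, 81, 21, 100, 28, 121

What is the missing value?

Odd-indexed and even-indexed terms follow separate rules.
Track A = 36, 49, 64, 81, 100, 121: consecutive squares n² from n = 6.
Track B = 6, ?, 15, 21, 28: triangular numbers n(n+1)/2 for n = 3, 4, ….
Track B's pattern makes the blank 10.

10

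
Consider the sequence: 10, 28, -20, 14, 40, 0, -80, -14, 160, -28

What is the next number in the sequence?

-320

Positions 1, 3, 5, … form one subsequence and positions 2, 4, 6, … form another.
Track A: 10, -20, 40, -80, 160. Multiplying by -2 each time.
Track B: 28, 14, 0, -14, -28. Subtracting 14 each time.
Term 11 comes from track A (its 6th entry): -320.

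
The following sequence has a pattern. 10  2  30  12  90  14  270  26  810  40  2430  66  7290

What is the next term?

106

The terms cycle through 2 interleaved subsequences.
Track A is 10, 30, 90, 270, 810, 2430, 7290, which is geometric with ratio 3.
Track B is 2, 12, 14, 26, 40, 66, which is a Fibonacci-like recurrence a_n = a_{n-1} + a_{n-2}.
The 14th slot belongs to track B; its 7th term is 106.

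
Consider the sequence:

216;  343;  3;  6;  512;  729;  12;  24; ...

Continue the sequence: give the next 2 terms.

1000, 1331

Reading positions in blocks of 4 reveals the pattern AABB — 2 tracks woven together.
Track A = 216, 343, 512, 729: the cubes 6³, 7³, 8³, ….
Track B = 3, 6, 12, 24: geometric, ×2 each step.
Term 9 comes from track A (its 5th entry): 1000.
Position 10 → track A, term 6 = 1331.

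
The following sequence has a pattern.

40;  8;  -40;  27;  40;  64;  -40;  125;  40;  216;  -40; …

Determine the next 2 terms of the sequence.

Split by position mod 2 into 2 tracks.
Subsequence A = 40, -40, 40, -40, 40, -40: the oscillation 40·(−1)^(n+1).
Subsequence B = 8, 27, 64, 125, 216: perfect cubes starting at 2³.
Term 12 comes from subsequence B (its 6th entry): 343.
Term 13 comes from subsequence A (its 7th entry): 40.

343, 40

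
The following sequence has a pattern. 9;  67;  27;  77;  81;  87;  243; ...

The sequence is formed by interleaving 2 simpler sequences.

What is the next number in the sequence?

97

Split by position mod 2 into 2 tracks.
Subsequence A = 9, 27, 81, 243: powers of 3.
Subsequence B = 67, 77, 87: linear: a_n = 57 + 10·n.
Position 8 falls in subsequence B as its term 4, giving 97.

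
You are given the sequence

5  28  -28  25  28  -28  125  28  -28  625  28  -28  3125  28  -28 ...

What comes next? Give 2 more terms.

The slot pattern repeats as ABB (period 3), so there are 2 interleaved tracks.
Track A: 5, 25, 125, 625, 3125 — multiplying by 5 each time.
Track B: 28, -28, 28, -28, 28, -28, 28, -28, 28, -28 — the oscillation 28·(−1)^(n+1).
Position 16 → track A, term 6 = 15625.
Term 17 comes from track B (its 11th entry): 28.

15625, 28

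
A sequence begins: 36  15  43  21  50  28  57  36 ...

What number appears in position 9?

64

Odd-indexed and even-indexed terms follow separate rules.
Subsequence A: 36, 43, 50, 57 — arithmetic, step +7.
Subsequence B: 15, 21, 28, 36 — the triangular numbers T_5, T_6, ….
Position 9 → subsequence A, term 5 = 64.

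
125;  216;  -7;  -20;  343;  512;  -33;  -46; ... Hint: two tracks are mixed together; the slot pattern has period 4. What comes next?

The slot pattern repeats as AABB (period 4), so there are 2 interleaved tracks.
Subsequence A = 125, 216, 343, 512: the cubes 5³, 6³, 7³, ….
Subsequence B = -7, -20, -33, -46: arithmetic, step −13.
The 9th slot belongs to subsequence A; its 5th term is 729.

729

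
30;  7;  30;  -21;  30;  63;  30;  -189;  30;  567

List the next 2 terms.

Odd-indexed and even-indexed terms follow separate rules.
Stream A is 30, 30, 30, 30, 30, which is constant 30.
Stream B is 7, -21, 63, -189, 567, which is geometric with ratio -3.
Term 11 comes from stream A (its 6th entry): 30.
Position 12 falls in stream B as its term 6, giving -1701.

30, -1701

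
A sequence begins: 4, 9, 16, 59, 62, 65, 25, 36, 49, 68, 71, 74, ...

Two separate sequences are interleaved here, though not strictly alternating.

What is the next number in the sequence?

64

Reading positions in blocks of 6 reveals the pattern AAABBB — 2 tracks woven together.
Subsequence A: 4, 9, 16, 25, 36, 49 (perfect squares starting at 2²).
Subsequence B: 59, 62, 65, 68, 71, 74 (linear: a_n = 56 + 3·n).
Position 13 → subsequence A, term 7 = 64.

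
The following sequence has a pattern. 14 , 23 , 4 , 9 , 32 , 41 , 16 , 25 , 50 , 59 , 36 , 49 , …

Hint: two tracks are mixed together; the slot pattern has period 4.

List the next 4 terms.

68, 77, 64, 81

Positions follow the repeating pattern AABB; grouping by letter gives 2 tracks.
Stream A = 14, 23, 32, 41, 50, 59: linear: a_n = 5 + 9·n.
Stream B = 4, 9, 16, 25, 36, 49: perfect squares starting at 2².
The 13th slot belongs to stream A; its 7th term is 68.
Position 14 falls in stream A as its term 8, giving 77.
Position 15 falls in stream B as its term 7, giving 64.
Position 16 falls in stream B as its term 8, giving 81.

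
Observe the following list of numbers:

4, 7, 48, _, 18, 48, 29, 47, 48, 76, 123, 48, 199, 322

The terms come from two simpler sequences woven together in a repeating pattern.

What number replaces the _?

The slot pattern repeats as AAB (period 3), so there are 2 interleaved tracks.
Track A: 4, 7, ?, 18, 29, 47, 76, 123, 199, 322 — Fibonacci-style (each term is the sum of the two before it).
Track B: 48, 48, 48, 48 — constant 48.
Track A's pattern makes the blank 11.

11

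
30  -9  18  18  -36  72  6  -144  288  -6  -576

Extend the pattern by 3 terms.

Positions follow the repeating pattern ABB; grouping by letter gives 2 tracks.
Track A: 30, 18, 6, -6 — linear: a_n = 42 − 12·n.
Track B: -9, 18, -36, 72, -144, 288, -576 — a geometric progression (common ratio -2).
Position 12 falls in track B as its term 8, giving 1152.
Position 13 → track A, term 5 = -18.
The 14th slot belongs to track B; its 9th term is -2304.

1152, -18, -2304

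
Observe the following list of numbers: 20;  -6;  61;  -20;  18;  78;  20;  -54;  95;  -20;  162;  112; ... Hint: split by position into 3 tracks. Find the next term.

20

Taking every 3rd term gives 3 separate tracks.
Track A = 20, -20, 20, -20: the oscillation 20·(−1)^(n+1).
Track B = -6, 18, -54, 162: geometric with ratio -3.
Track C = 61, 78, 95, 112: adding 17 each time.
Term 13 comes from track A (its 5th entry): 20.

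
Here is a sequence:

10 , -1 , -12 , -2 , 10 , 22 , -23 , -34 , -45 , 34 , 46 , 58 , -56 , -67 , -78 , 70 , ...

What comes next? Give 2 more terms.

Positions follow the repeating pattern AAABBB; grouping by letter gives 2 tracks.
Track A: 10, -1, -12, -23, -34, -45, -56, -67, -78. Linear: a_n = 21 − 11·n.
Track B: -2, 10, 22, 34, 46, 58, 70. Adding 12 each time.
Position 17 falls in track B as its term 8, giving 82.
Position 18 → track B, term 9 = 94.

82, 94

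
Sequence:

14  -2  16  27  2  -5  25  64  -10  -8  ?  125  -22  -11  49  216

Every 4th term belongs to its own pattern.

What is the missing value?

36

The terms cycle through 4 interleaved subsequences.
Track A = 14, 2, -10, -22: linear: a_n = 26 − 12·n.
Track B = -2, -5, -8, -11: linear: a_n = 1 − 3·n.
Track C = 16, 25, ?, 49: perfect squares starting at 4².
Track D = 27, 64, 125, 216: the cubes 3³, 4³, 5³, ….
The gap is track C's term 3; the rule gives 36.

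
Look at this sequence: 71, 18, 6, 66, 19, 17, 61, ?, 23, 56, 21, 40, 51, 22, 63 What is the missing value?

20

Taking every 3rd term gives 3 separate tracks.
Track A: 71, 66, 61, 56, 51 (arithmetic, step −5).
Track B: 18, 19, ?, 21, 22 (arithmetic with common difference +1).
Track C: 6, 17, 23, 40, 63 (a Fibonacci-like recurrence a_n = a_{n-1} + a_{n-2}).
Track B's pattern makes the blank 20.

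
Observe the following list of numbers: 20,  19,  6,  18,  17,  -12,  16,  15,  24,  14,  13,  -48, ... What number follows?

Positions follow the repeating pattern AAB; grouping by letter gives 2 tracks.
Stream A: 20, 19, 18, 17, 16, 15, 14, 13 — arithmetic, step −1.
Stream B: 6, -12, 24, -48 — geometric with ratio -2.
Position 13 → stream A, term 9 = 12.

12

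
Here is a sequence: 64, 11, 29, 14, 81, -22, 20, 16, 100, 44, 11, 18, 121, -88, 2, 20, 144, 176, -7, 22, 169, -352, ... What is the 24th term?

24

The terms cycle through 4 interleaved subsequences.
Subsequence A: 64, 81, 100, 121, 144, 169 — the squares 8², 9², 10², ….
Subsequence B: 11, -22, 44, -88, 176, -352 — multiplying by -2 each time.
Subsequence C: 29, 20, 11, 2, -7 — subtracting 9 each time.
Subsequence D: 14, 16, 18, 20, 22 — arithmetic, step +2.
Term 24 comes from subsequence D (its 6th entry): 24.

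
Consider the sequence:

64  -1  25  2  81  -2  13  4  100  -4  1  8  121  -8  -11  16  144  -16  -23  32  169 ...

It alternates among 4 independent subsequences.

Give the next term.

The terms cycle through 4 interleaved subsequences.
Track A: 64, 81, 100, 121, 144, 169 (the squares 8², 9², 10², …).
Track B: -1, -2, -4, -8, -16 (geometric with ratio 2).
Track C: 25, 13, 1, -11, -23 (arithmetic, step −12).
Track D: 2, 4, 8, 16, 32 (successive powers of 2).
Position 22 → track B, term 6 = -32.

-32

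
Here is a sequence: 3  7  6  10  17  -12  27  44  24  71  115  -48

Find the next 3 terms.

186, 301, 96

The slot pattern repeats as AAB (period 3), so there are 2 interleaved tracks.
Track A: 3, 7, 10, 17, 27, 44, 71, 115 — each term equals the sum of the previous two.
Track B: 6, -12, 24, -48 — multiplying by -2 each time.
Term 13 comes from track A (its 9th entry): 186.
Position 14 → track A, term 10 = 301.
Term 15 comes from track B (its 5th entry): 96.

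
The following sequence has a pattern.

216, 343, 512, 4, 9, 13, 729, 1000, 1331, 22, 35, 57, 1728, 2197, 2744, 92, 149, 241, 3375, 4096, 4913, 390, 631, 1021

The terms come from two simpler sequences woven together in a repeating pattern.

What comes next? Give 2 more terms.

5832, 6859

Positions follow the repeating pattern AAABBB; grouping by letter gives 2 tracks.
Track A is 216, 343, 512, 729, 1000, 1331, 1728, 2197, 2744, 3375, 4096, 4913, which is perfect cubes starting at 6³.
Track B is 4, 9, 13, 22, 35, 57, 92, 149, 241, 390, 631, 1021, which is each term equals the sum of the previous two.
The 25th slot belongs to track A; its 13th term is 5832.
Term 26 comes from track A (its 14th entry): 6859.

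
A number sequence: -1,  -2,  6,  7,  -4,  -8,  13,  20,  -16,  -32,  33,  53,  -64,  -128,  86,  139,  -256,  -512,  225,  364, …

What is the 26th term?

Positions follow the repeating pattern AABB; grouping by letter gives 2 tracks.
Subsequence A: -1, -2, -4, -8, -16, -32, -64, -128, -256, -512 (geometric with ratio 2).
Subsequence B: 6, 7, 13, 20, 33, 53, 86, 139, 225, 364 (a Fibonacci-like recurrence a_n = a_{n-1} + a_{n-2}).
Position 26 → subsequence A, term 14 = -8192.

-8192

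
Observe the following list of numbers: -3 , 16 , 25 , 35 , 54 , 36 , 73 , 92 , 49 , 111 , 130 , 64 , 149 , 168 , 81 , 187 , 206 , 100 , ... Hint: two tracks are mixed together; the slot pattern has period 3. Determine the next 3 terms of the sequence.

225, 244, 121

Reading positions in blocks of 3 reveals the pattern AAB — 2 tracks woven together.
Subsequence A = -3, 16, 35, 54, 73, 92, 111, 130, 149, 168, 187, 206: arithmetic with common difference +19.
Subsequence B = 25, 36, 49, 64, 81, 100: the squares 5², 6², 7², ….
Term 19 comes from subsequence A (its 13th entry): 225.
Position 20 falls in subsequence A as its term 14, giving 244.
Term 21 comes from subsequence B (its 7th entry): 121.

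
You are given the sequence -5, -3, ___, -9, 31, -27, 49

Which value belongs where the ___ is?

13

Taking every 2nd term gives 2 separate tracks.
Stream A = -5, ?, 31, 49: adding 18 each time.
Stream B = -3, -9, -27: a geometric progression (common ratio 3).
Stream A's pattern makes the blank 13.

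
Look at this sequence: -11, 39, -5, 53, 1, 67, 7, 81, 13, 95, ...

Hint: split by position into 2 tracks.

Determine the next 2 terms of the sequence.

19, 109

Split by position mod 2 into 2 tracks.
Track A: -11, -5, 1, 7, 13 (arithmetic with common difference +6).
Track B: 39, 53, 67, 81, 95 (arithmetic with common difference +14).
Term 11 comes from track A (its 6th entry): 19.
Position 12 → track B, term 6 = 109.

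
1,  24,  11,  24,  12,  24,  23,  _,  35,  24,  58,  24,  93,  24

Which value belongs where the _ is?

24

Split by position mod 2 into 2 tracks.
Subsequence A is 1, 11, 12, 23, 35, 58, 93, which is a Fibonacci-like recurrence a_n = a_{n-1} + a_{n-2}.
Subsequence B is 24, 24, 24, ?, 24, 24, 24, which is the constant sequence 24.
So the missing entry in subsequence B is 24.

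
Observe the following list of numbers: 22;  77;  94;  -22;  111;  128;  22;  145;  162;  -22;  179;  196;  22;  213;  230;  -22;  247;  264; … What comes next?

22

The slot pattern repeats as ABB (period 3), so there are 2 interleaved tracks.
Track A: 22, -22, 22, -22, 22, -22. Oscillating between 22 and -22.
Track B: 77, 94, 111, 128, 145, 162, 179, 196, 213, 230, 247, 264. Arithmetic with common difference +17.
Position 19 → track A, term 7 = 22.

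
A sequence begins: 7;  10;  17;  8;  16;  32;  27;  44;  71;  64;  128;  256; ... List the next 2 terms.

115, 186

The slot pattern repeats as AAABBB (period 6), so there are 2 interleaved tracks.
Track A = 7, 10, 17, 27, 44, 71: each term equals the sum of the previous two.
Track B = 8, 16, 32, 64, 128, 256: successive powers of 2.
Position 13 → track A, term 7 = 115.
Position 14 → track A, term 8 = 186.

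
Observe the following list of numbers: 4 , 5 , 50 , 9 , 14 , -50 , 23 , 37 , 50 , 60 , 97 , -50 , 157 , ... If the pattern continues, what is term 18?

The slot pattern repeats as AAB (period 3), so there are 2 interleaved tracks.
Stream A = 4, 5, 9, 14, 23, 37, 60, 97, 157: Fibonacci-style (each term is the sum of the two before it).
Stream B = 50, -50, 50, -50: the oscillation 50·(−1)^(n+1).
Position 18 falls in stream B as its term 6, giving -50.

-50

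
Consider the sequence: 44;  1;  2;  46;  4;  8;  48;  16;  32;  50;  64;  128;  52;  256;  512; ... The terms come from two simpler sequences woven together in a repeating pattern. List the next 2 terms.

Positions follow the repeating pattern ABB; grouping by letter gives 2 tracks.
Track A: 44, 46, 48, 50, 52 (linear: a_n = 42 + 2·n).
Track B: 1, 2, 4, 8, 16, 32, 64, 128, 256, 512 (geometric with ratio 2).
Position 16 falls in track A as its term 6, giving 54.
Term 17 comes from track B (its 11th entry): 1024.

54, 1024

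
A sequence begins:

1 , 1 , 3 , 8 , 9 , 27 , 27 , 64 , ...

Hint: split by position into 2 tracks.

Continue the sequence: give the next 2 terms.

Taking every 2nd term gives 2 separate tracks.
Track A: 1, 3, 9, 27 — multiplying by 3 each time.
Track B: 1, 8, 27, 64 — perfect cubes starting at 1³.
Term 9 comes from track A (its 5th entry): 81.
The 10th slot belongs to track B; its 5th term is 125.

81, 125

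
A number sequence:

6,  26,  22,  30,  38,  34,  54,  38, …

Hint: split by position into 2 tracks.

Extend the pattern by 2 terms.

Odd-indexed and even-indexed terms follow separate rules.
Track A: 6, 22, 38, 54. Adding 16 each time.
Track B: 26, 30, 34, 38. Arithmetic, step +4.
Position 9 → track A, term 5 = 70.
Position 10 → track B, term 5 = 42.

70, 42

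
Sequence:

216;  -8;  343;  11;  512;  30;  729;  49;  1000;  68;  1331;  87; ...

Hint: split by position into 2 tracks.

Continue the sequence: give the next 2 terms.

Taking every 2nd term gives 2 separate tracks.
Subsequence A: 216, 343, 512, 729, 1000, 1331 (consecutive cubes n³ from n = 6).
Subsequence B: -8, 11, 30, 49, 68, 87 (arithmetic with common difference +19).
Position 13 falls in subsequence A as its term 7, giving 1728.
Position 14 falls in subsequence B as its term 7, giving 106.

1728, 106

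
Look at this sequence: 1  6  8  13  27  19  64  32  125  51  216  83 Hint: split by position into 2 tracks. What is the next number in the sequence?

The terms cycle through 2 interleaved subsequences.
Track A: 1, 8, 27, 64, 125, 216 — the cubes 1³, 2³, 3³, ….
Track B: 6, 13, 19, 32, 51, 83 — a Fibonacci-like recurrence a_n = a_{n-1} + a_{n-2}.
The 13th slot belongs to track A; its 7th term is 343.

343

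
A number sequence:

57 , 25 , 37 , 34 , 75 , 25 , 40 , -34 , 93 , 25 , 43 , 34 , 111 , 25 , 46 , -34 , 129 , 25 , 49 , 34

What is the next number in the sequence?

147

Split by position mod 4: positions 1, 5, 9, … form one track, and each other residue class forms its own.
Stream A: 57, 75, 93, 111, 129 (arithmetic, step +18).
Stream B: 25, 25, 25, 25, 25 (always 25).
Stream C: 37, 40, 43, 46, 49 (arithmetic with common difference +3).
Stream D: 34, -34, 34, -34, 34 (the oscillation 34·(−1)^(n+1)).
Term 21 comes from stream A (its 6th entry): 147.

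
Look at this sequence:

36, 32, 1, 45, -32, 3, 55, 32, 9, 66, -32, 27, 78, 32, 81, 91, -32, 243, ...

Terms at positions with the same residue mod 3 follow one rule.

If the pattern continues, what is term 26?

32

The terms cycle through 3 interleaved subsequences.
Subsequence A = 36, 45, 55, 66, 78, 91: the triangular numbers T_8, T_9, ….
Subsequence B = 32, -32, 32, -32, 32, -32: alternating ±32.
Subsequence C = 1, 3, 9, 27, 81, 243: geometric, ×3 each step.
The 26th slot belongs to subsequence B; its 9th term is 32.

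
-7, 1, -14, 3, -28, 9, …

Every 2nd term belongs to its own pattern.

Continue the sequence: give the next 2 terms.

Taking every 2nd term gives 2 separate tracks.
Subsequence A = -7, -14, -28: geometric with ratio 2.
Subsequence B = 1, 3, 9: powers of 3.
The 7th slot belongs to subsequence A; its 4th term is -56.
Position 8 → subsequence B, term 4 = 27.

-56, 27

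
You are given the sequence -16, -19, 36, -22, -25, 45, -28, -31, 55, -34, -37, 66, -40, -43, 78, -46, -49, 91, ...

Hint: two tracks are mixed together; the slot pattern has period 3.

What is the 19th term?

Positions follow the repeating pattern AAB; grouping by letter gives 2 tracks.
Track A: -16, -19, -22, -25, -28, -31, -34, -37, -40, -43, -46, -49. Linear: a_n = -13 − 3·n.
Track B: 36, 45, 55, 66, 78, 91. Triangular numbers starting at T_8.
Position 19 falls in track A as its term 13, giving -52.

-52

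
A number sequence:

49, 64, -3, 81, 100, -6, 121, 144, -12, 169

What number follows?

Reading positions in blocks of 3 reveals the pattern AAB — 2 tracks woven together.
Subsequence A: 49, 64, 81, 100, 121, 144, 169 (perfect squares starting at 7²).
Subsequence B: -3, -6, -12 (a geometric progression (common ratio 2)).
Term 11 comes from subsequence A (its 8th entry): 196.

196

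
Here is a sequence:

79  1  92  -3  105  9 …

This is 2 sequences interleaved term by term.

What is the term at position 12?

-243

Split by position mod 2 into 2 tracks.
Track A: 79, 92, 105 — linear: a_n = 66 + 13·n.
Track B: 1, -3, 9 — geometric with ratio -3.
Position 12 → track B, term 6 = -243.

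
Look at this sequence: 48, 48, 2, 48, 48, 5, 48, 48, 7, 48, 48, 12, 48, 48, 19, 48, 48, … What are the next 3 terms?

Positions follow the repeating pattern AAB; grouping by letter gives 2 tracks.
Track A: 48, 48, 48, 48, 48, 48, 48, 48, 48, 48, 48, 48 (always 48).
Track B: 2, 5, 7, 12, 19 (each term equals the sum of the previous two).
The 18th slot belongs to track B; its 6th term is 31.
Position 19 → track A, term 13 = 48.
Term 20 comes from track A (its 14th entry): 48.

31, 48, 48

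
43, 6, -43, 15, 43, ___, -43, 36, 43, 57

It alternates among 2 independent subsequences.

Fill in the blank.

Positions 1, 3, 5, … form one subsequence and positions 2, 4, 6, … form another.
Track A: 43, -43, 43, -43, 43. Alternating ±43.
Track B: 6, 15, ?, 36, 57. Each term equals the sum of the previous two.
Filling track B at index 3 by its rule yields 21.

21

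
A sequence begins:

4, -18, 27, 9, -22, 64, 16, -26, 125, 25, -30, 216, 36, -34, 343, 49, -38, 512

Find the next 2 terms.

64, -42

Taking every 3rd term gives 3 separate tracks.
Track A: 4, 9, 16, 25, 36, 49. The squares 2², 3², 4², ….
Track B: -18, -22, -26, -30, -34, -38. Linear: a_n = -14 − 4·n.
Track C: 27, 64, 125, 216, 343, 512. Consecutive cubes n³ from n = 3.
Position 19 → track A, term 7 = 64.
Term 20 comes from track B (its 7th entry): -42.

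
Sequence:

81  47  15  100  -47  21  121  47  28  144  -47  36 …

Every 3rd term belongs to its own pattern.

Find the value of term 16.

Read the sequence 3 terms at a time; column i is its own pattern.
Track A: 81, 100, 121, 144 (perfect squares starting at 9²).
Track B: 47, -47, 47, -47 (alternating ±47).
Track C: 15, 21, 28, 36 (triangular numbers n(n+1)/2 for n = 5, 6, …).
Position 16 falls in track A as its term 6, giving 196.

196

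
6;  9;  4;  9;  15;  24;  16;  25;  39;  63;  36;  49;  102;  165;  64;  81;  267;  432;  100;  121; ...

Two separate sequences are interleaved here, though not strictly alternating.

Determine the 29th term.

4791

Reading positions in blocks of 4 reveals the pattern AABB — 2 tracks woven together.
Track A = 6, 9, 15, 24, 39, 63, 102, 165, 267, 432: Fibonacci-style (each term is the sum of the two before it).
Track B = 4, 9, 16, 25, 36, 49, 64, 81, 100, 121: the squares 2², 3², 4², ….
The 29th slot belongs to track A; its 15th term is 4791.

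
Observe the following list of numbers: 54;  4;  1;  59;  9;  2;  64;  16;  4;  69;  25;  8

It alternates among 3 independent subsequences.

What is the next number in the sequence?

Split by position mod 3: positions 1, 4, 7, … form one track, and each other residue class forms its own.
Stream A: 54, 59, 64, 69. Adding 5 each time.
Stream B: 4, 9, 16, 25. The squares 2², 3², 4², ….
Stream C: 1, 2, 4, 8. Successive powers of 2.
The 13th slot belongs to stream A; its 5th term is 74.

74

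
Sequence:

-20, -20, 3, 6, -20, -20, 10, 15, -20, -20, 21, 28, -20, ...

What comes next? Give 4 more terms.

Reading positions in blocks of 4 reveals the pattern AABB — 2 tracks woven together.
Stream A = -20, -20, -20, -20, -20, -20, -20: always -20.
Stream B = 3, 6, 10, 15, 21, 28: the triangular numbers T_2, T_3, ….
Term 14 comes from stream A (its 8th entry): -20.
Position 15 → stream B, term 7 = 36.
The 16th slot belongs to stream B; its 8th term is 45.
Term 17 comes from stream A (its 9th entry): -20.

-20, 36, 45, -20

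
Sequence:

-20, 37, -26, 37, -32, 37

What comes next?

Taking every 2nd term gives 2 separate tracks.
Track A = -20, -26, -32: arithmetic with common difference −6.
Track B = 37, 37, 37: always 37.
Position 7 → track A, term 4 = -38.

-38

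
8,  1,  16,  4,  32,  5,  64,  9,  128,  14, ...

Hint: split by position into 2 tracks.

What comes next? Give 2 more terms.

Taking every 2nd term gives 2 separate tracks.
Stream A: 8, 16, 32, 64, 128 — powers 2^3, 2^4, 2^5, ….
Stream B: 1, 4, 5, 9, 14 — a Fibonacci-like recurrence a_n = a_{n-1} + a_{n-2}.
Position 11 → stream A, term 6 = 256.
Position 12 → stream B, term 6 = 23.

256, 23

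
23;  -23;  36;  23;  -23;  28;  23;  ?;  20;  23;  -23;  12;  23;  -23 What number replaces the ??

Positions follow the repeating pattern AAB; grouping by letter gives 2 tracks.
Stream A is 23, -23, 23, -23, 23, ?, 23, -23, 23, -23, which is the oscillation 23·(−1)^(n+1).
Stream B is 36, 28, 20, 12, which is subtracting 8 each time.
Filling stream A at index 6 by its rule yields -23.

-23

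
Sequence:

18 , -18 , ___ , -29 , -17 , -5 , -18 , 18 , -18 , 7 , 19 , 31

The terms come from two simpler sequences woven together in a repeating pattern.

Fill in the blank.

18

The slot pattern repeats as AAABBB (period 6), so there are 2 interleaved tracks.
Subsequence A is 18, -18, ?, -18, 18, -18, which is alternating ±18.
Subsequence B is -29, -17, -5, 7, 19, 31, which is arithmetic with common difference +12.
So the missing entry in subsequence A is 18.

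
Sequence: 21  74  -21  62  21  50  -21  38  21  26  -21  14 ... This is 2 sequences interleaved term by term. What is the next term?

21

Split by position mod 2 into 2 tracks.
Track A is 21, -21, 21, -21, 21, -21, which is oscillating between 21 and -21.
Track B is 74, 62, 50, 38, 26, 14, which is arithmetic with common difference −12.
The 13th slot belongs to track A; its 7th term is 21.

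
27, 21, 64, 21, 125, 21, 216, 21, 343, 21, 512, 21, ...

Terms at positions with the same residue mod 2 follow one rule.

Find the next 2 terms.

Taking every 2nd term gives 2 separate tracks.
Stream A: 27, 64, 125, 216, 343, 512 — consecutive cubes n³ from n = 3.
Stream B: 21, 21, 21, 21, 21, 21 — the constant sequence 21.
Term 13 comes from stream A (its 7th entry): 729.
Term 14 comes from stream B (its 7th entry): 21.

729, 21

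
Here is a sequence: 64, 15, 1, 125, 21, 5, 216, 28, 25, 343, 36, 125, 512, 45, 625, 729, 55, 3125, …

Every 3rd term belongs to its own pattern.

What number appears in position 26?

The terms cycle through 3 interleaved subsequences.
Track A = 64, 125, 216, 343, 512, 729: perfect cubes starting at 4³.
Track B = 15, 21, 28, 36, 45, 55: triangular numbers n(n+1)/2 for n = 5, 6, ….
Track C = 1, 5, 25, 125, 625, 3125: successive powers of 5.
The 26th slot belongs to track B; its 9th term is 91.

91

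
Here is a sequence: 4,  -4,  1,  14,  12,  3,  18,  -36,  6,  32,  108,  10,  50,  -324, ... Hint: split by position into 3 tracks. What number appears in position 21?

28

Read the sequence 3 terms at a time; column i is its own pattern.
Track A = 4, 14, 18, 32, 50: each term equals the sum of the previous two.
Track B = -4, 12, -36, 108, -324: geometric, ×-3 each step.
Track C = 1, 3, 6, 10: the triangular numbers T_1, T_2, ….
The 21st slot belongs to track C; its 7th term is 28.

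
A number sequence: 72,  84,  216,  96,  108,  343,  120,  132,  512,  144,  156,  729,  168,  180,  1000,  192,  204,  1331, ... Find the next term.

Positions follow the repeating pattern AAB; grouping by letter gives 2 tracks.
Track A: 72, 84, 96, 108, 120, 132, 144, 156, 168, 180, 192, 204 — linear: a_n = 60 + 12·n.
Track B: 216, 343, 512, 729, 1000, 1331 — perfect cubes starting at 6³.
The 19th slot belongs to track A; its 13th term is 216.

216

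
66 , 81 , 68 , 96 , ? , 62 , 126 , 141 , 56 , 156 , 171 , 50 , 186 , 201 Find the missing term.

111

The slot pattern repeats as AAB (period 3), so there are 2 interleaved tracks.
Track A: 66, 81, 96, ?, 126, 141, 156, 171, 186, 201. Linear: a_n = 51 + 15·n.
Track B: 68, 62, 56, 50. Arithmetic, step −6.
The gap is track A's term 4; the rule gives 111.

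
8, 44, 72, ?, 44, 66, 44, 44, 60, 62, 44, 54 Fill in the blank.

26

Split by position mod 3 into 3 tracks.
Track A: 8, ?, 44, 62 (adding 18 each time).
Track B: 44, 44, 44, 44 (always 44).
Track C: 72, 66, 60, 54 (subtracting 6 each time).
So the missing entry in track A is 26.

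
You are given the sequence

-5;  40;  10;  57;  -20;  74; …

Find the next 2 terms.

40, 91

The terms cycle through 2 interleaved subsequences.
Stream A: -5, 10, -20. Multiplying by -2 each time.
Stream B: 40, 57, 74. Adding 17 each time.
Position 7 → stream A, term 4 = 40.
Term 8 comes from stream B (its 4th entry): 91.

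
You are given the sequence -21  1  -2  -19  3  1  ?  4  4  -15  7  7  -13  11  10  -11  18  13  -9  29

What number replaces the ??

-17

Taking every 3rd term gives 3 separate tracks.
Stream A: -21, -19, ?, -15, -13, -11, -9. Arithmetic, step +2.
Stream B: 1, 3, 4, 7, 11, 18, 29. Fibonacci-style (each term is the sum of the two before it).
Stream C: -2, 1, 4, 7, 10, 13. Linear: a_n = -5 + 3·n.
So the missing entry in stream A is -17.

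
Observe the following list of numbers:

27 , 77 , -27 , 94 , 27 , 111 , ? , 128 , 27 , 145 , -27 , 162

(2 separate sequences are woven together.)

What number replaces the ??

-27

Taking every 2nd term gives 2 separate tracks.
Subsequence A: 27, -27, 27, ?, 27, -27 (alternating ±27).
Subsequence B: 77, 94, 111, 128, 145, 162 (linear: a_n = 60 + 17·n).
Filling subsequence A at index 4 by its rule yields -27.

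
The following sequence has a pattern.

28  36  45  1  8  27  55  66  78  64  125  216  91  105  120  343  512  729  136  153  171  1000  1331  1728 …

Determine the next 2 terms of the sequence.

Positions follow the repeating pattern AAABBB; grouping by letter gives 2 tracks.
Track A is 28, 36, 45, 55, 66, 78, 91, 105, 120, 136, 153, 171, which is triangular numbers n(n+1)/2 for n = 7, 8, ….
Track B is 1, 8, 27, 64, 125, 216, 343, 512, 729, 1000, 1331, 1728, which is perfect cubes starting at 1³.
Position 25 falls in track A as its term 13, giving 190.
Term 26 comes from track A (its 14th entry): 210.

190, 210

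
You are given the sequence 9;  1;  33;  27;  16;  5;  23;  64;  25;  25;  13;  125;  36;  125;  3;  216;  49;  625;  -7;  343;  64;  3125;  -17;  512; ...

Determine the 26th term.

15625

Taking every 4th term gives 4 separate tracks.
Track A: 9, 16, 25, 36, 49, 64 (perfect squares starting at 3²).
Track B: 1, 5, 25, 125, 625, 3125 (powers of 5).
Track C: 33, 23, 13, 3, -7, -17 (linear: a_n = 43 − 10·n).
Track D: 27, 64, 125, 216, 343, 512 (perfect cubes starting at 3³).
Position 26 falls in track B as its term 7, giving 15625.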